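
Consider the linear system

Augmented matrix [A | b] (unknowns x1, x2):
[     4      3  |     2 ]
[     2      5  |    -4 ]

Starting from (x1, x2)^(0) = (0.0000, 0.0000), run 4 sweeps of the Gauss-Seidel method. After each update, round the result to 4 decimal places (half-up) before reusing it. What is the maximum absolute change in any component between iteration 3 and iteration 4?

0.0675

Iteration 1:
  x1 = (2 - (3)·0.0000) / (4) = 0.5000
  x2 = (-4 - (2)·0.5000) / (5) = -1.0000
Iteration 2:
  x1 = (2 - (3)·-1.0000) / (4) = 1.2500
  x2 = (-4 - (2)·1.2500) / (5) = -1.3000
Iteration 3:
  x1 = (2 - (3)·-1.3000) / (4) = 1.4750
  x2 = (-4 - (2)·1.4750) / (5) = -1.3900
Iteration 4:
  x1 = (2 - (3)·-1.3900) / (4) = 1.5425
  x2 = (-4 - (2)·1.5425) / (5) = -1.4170
Change: (0.0675, -0.0270) → max |·| = 0.0675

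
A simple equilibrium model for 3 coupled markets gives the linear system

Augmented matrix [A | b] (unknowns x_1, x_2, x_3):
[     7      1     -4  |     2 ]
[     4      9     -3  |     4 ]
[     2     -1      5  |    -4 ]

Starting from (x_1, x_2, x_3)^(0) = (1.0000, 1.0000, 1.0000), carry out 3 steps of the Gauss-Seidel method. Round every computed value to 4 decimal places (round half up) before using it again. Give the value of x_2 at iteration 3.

Iteration 1:
  x_1 = (2 - (1)·1.0000 - (-4)·1.0000) / (7) = 0.7143
  x_2 = (4 - (4)·0.7143 - (-3)·1.0000) / (9) = 0.4603
  x_3 = (-4 - (2)·0.7143 - (-1)·0.4603) / (5) = -0.9937
Iteration 2:
  x_1 = (2 - (1)·0.4603 - (-4)·-0.9937) / (7) = -0.3479
  x_2 = (4 - (4)·-0.3479 - (-3)·-0.9937) / (9) = 0.2678
  x_3 = (-4 - (2)·-0.3479 - (-1)·0.2678) / (5) = -0.6073
Iteration 3:
  x_1 = (2 - (1)·0.2678 - (-4)·-0.6073) / (7) = -0.0996
  x_2 = (4 - (4)·-0.0996 - (-3)·-0.6073) / (9) = 0.2863
  x_3 = (-4 - (2)·-0.0996 - (-1)·0.2863) / (5) = -0.7029

0.2863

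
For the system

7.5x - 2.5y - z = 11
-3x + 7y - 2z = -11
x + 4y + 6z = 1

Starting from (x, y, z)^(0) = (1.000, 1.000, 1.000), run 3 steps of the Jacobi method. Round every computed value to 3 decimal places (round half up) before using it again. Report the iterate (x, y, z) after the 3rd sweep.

Iteration 1:
  x = (11 - (-2.5)·1.000 - (-1)·1.000) / (7.5) = 1.933
  y = (-11 - (-3)·1.000 - (-2)·1.000) / (7) = -0.857
  z = (1 - (1)·1.000 - (4)·1.000) / (6) = -0.667
Iteration 2:
  x = (11 - (-2.5)·-0.857 - (-1)·-0.667) / (7.5) = 1.092
  y = (-11 - (-3)·1.933 - (-2)·-0.667) / (7) = -0.934
  z = (1 - (1)·1.933 - (4)·-0.857) / (6) = 0.416
Iteration 3:
  x = (11 - (-2.5)·-0.934 - (-1)·0.416) / (7.5) = 1.211
  y = (-11 - (-3)·1.092 - (-2)·0.416) / (7) = -0.985
  z = (1 - (1)·1.092 - (4)·-0.934) / (6) = 0.607

(1.211, -0.985, 0.607)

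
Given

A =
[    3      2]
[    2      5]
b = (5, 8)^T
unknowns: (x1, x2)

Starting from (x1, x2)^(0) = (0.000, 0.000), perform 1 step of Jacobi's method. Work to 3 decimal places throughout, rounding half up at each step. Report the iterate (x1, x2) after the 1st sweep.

Iteration 1:
  x1 = (5 - (2)·0.000) / (3) = 1.667
  x2 = (8 - (2)·0.000) / (5) = 1.600

(1.667, 1.600)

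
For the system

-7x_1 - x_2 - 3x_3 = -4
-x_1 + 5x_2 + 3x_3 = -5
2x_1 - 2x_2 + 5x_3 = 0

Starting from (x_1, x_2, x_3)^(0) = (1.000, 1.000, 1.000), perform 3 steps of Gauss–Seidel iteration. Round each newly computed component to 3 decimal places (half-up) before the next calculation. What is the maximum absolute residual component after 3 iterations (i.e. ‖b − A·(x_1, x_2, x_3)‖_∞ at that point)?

0.145

Iteration 1:
  x_1 = (-4 - (-1)·1.000 - (-3)·1.000) / (-7) = 0.000
  x_2 = (-5 - (-1)·0.000 - (3)·1.000) / (5) = -1.600
  x_3 = (0 - (2)·0.000 - (-2)·-1.600) / (5) = -0.640
Iteration 2:
  x_1 = (-4 - (-1)·-1.600 - (-3)·-0.640) / (-7) = 1.074
  x_2 = (-5 - (-1)·1.074 - (3)·-0.640) / (5) = -0.401
  x_3 = (0 - (2)·1.074 - (-2)·-0.401) / (5) = -0.590
Iteration 3:
  x_1 = (-4 - (-1)·-0.401 - (-3)·-0.590) / (-7) = 0.882
  x_2 = (-5 - (-1)·0.882 - (3)·-0.590) / (5) = -0.470
  x_3 = (0 - (2)·0.882 - (-2)·-0.470) / (5) = -0.541
Residual b − A·x = (0.081, -0.145, 0.001); ∞-norm = 0.145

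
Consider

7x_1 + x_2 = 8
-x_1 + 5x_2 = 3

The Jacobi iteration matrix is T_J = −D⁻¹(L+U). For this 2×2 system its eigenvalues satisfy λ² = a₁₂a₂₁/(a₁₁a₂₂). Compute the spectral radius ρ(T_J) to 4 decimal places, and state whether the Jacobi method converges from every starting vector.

0.1690

a₁₂a₂₁/(a₁₁a₂₂) = (1)·(-1) / ((7)·(5)) = -0.028571
ρ = √|-0.028571| = √0.028571 = 0.1690
ρ < 1, so Jacobi converges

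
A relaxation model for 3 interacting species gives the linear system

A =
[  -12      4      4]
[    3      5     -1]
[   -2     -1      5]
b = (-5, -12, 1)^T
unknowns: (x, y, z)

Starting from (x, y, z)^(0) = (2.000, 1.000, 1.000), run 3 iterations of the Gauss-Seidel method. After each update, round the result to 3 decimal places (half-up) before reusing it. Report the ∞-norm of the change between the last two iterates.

0.154

Iteration 1:
  x = (-5 - (4)·1.000 - (4)·1.000) / (-12) = 1.083
  y = (-12 - (3)·1.083 - (-1)·1.000) / (5) = -2.850
  z = (1 - (-2)·1.083 - (-1)·-2.850) / (5) = 0.063
Iteration 2:
  x = (-5 - (4)·-2.850 - (4)·0.063) / (-12) = -0.512
  y = (-12 - (3)·-0.512 - (-1)·0.063) / (5) = -2.080
  z = (1 - (-2)·-0.512 - (-1)·-2.080) / (5) = -0.421
Iteration 3:
  x = (-5 - (4)·-2.080 - (4)·-0.421) / (-12) = -0.417
  y = (-12 - (3)·-0.417 - (-1)·-0.421) / (5) = -2.234
  z = (1 - (-2)·-0.417 - (-1)·-2.234) / (5) = -0.414
Change: (0.095, -0.154, 0.007) → max |·| = 0.154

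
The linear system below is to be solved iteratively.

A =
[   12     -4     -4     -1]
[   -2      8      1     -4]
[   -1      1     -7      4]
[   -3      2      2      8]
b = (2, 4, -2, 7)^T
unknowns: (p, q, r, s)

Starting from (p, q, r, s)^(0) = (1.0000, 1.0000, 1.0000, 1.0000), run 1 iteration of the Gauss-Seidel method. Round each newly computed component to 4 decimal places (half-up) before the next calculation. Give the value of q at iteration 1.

Iteration 1:
  p = (2 - (-4)·1.0000 - (-4)·1.0000 - (-1)·1.0000) / (12) = 0.9167
  q = (4 - (-2)·0.9167 - (1)·1.0000 - (-4)·1.0000) / (8) = 1.1042
  r = (-2 - (-1)·0.9167 - (1)·1.1042 - (4)·1.0000) / (-7) = 0.8839
  s = (7 - (-3)·0.9167 - (2)·1.1042 - (2)·0.8839) / (8) = 0.7217

1.1042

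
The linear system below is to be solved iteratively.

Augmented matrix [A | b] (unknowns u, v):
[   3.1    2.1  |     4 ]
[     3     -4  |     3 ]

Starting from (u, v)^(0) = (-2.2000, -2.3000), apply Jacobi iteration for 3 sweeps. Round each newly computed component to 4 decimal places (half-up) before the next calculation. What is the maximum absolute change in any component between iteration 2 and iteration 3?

Iteration 1:
  u = (4 - (2.1)·-2.3000) / (3.1) = 2.8484
  v = (3 - (3)·-2.2000) / (-4) = -2.4000
Iteration 2:
  u = (4 - (2.1)·-2.4000) / (3.1) = 2.9161
  v = (3 - (3)·2.8484) / (-4) = 1.3863
Iteration 3:
  u = (4 - (2.1)·1.3863) / (3.1) = 0.3512
  v = (3 - (3)·2.9161) / (-4) = 1.4371
Change: (-2.5649, 0.0508) → max |·| = 2.5649

2.5649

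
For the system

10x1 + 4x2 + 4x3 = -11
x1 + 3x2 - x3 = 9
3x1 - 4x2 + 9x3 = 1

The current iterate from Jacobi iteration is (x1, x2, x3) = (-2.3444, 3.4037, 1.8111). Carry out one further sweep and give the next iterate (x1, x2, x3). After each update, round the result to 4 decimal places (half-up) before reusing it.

One sweep:
  x1 = (-11 - (4)·3.4037 - (4)·1.8111) / (10) = -3.1859
  x2 = (9 - (1)·-2.3444 - (-1)·1.8111) / (3) = 4.3852
  x3 = (1 - (3)·-2.3444 - (-4)·3.4037) / (9) = 2.4053

(-3.1859, 4.3852, 2.4053)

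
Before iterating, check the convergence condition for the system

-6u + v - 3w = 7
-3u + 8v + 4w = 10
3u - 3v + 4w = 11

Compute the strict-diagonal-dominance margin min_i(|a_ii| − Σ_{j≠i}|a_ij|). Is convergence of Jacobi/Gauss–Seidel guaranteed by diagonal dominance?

row 1: |-6| − (1+3) = 2
row 2: |8| − (3+4) = 1
row 3: |4| − (3+3) = -2
minimum over rows = -2 → not strictly diagonally dominant

-2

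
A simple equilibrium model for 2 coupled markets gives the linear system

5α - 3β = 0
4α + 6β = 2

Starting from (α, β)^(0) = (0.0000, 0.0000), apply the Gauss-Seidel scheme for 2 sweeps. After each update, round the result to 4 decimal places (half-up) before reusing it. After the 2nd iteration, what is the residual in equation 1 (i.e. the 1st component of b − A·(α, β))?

Iteration 1:
  α = (0 - (-3)·0.0000) / (5) = 0.0000
  β = (2 - (4)·0.0000) / (6) = 0.3333
Iteration 2:
  α = (0 - (-3)·0.3333) / (5) = 0.2000
  β = (2 - (4)·0.2000) / (6) = 0.2000
Residual b − A·x = (-0.4000, 0.0000)

-0.4000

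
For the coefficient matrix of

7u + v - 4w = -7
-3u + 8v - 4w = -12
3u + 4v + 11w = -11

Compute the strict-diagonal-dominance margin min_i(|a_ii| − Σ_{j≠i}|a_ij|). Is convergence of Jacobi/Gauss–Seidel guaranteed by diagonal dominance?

row 1: |7| − (1+4) = 2
row 2: |8| − (3+4) = 1
row 3: |11| − (3+4) = 4
minimum over rows = 1 → strictly diagonally dominant (convergence guaranteed)

1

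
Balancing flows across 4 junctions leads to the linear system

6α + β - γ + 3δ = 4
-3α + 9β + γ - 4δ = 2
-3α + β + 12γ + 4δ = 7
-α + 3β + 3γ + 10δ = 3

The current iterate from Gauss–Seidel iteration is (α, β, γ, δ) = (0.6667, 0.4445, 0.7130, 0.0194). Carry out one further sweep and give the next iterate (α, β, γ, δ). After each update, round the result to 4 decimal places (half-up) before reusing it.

One sweep:
  α = (4 - (1)·0.4445 - (-1)·0.7130 - (3)·0.0194) / (6) = 0.7017
  β = (2 - (-3)·0.7017 - (1)·0.7130 - (-4)·0.0194) / (9) = 0.3855
  γ = (7 - (-3)·0.7017 - (1)·0.3855 - (4)·0.0194) / (12) = 0.7202
  δ = (3 - (-1)·0.7017 - (3)·0.3855 - (3)·0.7202) / (10) = 0.0385

(0.7017, 0.3855, 0.7202, 0.0385)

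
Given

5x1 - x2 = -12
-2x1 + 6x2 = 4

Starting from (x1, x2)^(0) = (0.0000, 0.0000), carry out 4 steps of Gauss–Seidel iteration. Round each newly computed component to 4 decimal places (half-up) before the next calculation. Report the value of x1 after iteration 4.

Iteration 1:
  x1 = (-12 - (-1)·0.0000) / (5) = -2.4000
  x2 = (4 - (-2)·-2.4000) / (6) = -0.1333
Iteration 2:
  x1 = (-12 - (-1)·-0.1333) / (5) = -2.4267
  x2 = (4 - (-2)·-2.4267) / (6) = -0.1422
Iteration 3:
  x1 = (-12 - (-1)·-0.1422) / (5) = -2.4284
  x2 = (4 - (-2)·-2.4284) / (6) = -0.1428
Iteration 4:
  x1 = (-12 - (-1)·-0.1428) / (5) = -2.4286
  x2 = (4 - (-2)·-2.4286) / (6) = -0.1429

-2.4286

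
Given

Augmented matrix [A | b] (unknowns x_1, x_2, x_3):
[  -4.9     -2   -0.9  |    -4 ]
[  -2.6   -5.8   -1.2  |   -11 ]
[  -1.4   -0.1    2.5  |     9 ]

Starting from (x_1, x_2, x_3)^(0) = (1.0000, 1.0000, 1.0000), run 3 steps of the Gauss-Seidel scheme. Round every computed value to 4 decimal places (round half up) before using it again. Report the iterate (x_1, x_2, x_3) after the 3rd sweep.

(-0.3512, 1.3592, 3.4577)

Iteration 1:
  x_1 = (-4 - (-2)·1.0000 - (-0.9)·1.0000) / (-4.9) = 0.2245
  x_2 = (-11 - (-2.6)·0.2245 - (-1.2)·1.0000) / (-5.8) = 1.5890
  x_3 = (9 - (-1.4)·0.2245 - (-0.1)·1.5890) / (2.5) = 3.7893
Iteration 2:
  x_1 = (-4 - (-2)·1.5890 - (-0.9)·3.7893) / (-4.9) = -0.5282
  x_2 = (-11 - (-2.6)·-0.5282 - (-1.2)·3.7893) / (-5.8) = 1.3493
  x_3 = (9 - (-1.4)·-0.5282 - (-0.1)·1.3493) / (2.5) = 3.3582
Iteration 3:
  x_1 = (-4 - (-2)·1.3493 - (-0.9)·3.3582) / (-4.9) = -0.3512
  x_2 = (-11 - (-2.6)·-0.3512 - (-1.2)·3.3582) / (-5.8) = 1.3592
  x_3 = (9 - (-1.4)·-0.3512 - (-0.1)·1.3592) / (2.5) = 3.4577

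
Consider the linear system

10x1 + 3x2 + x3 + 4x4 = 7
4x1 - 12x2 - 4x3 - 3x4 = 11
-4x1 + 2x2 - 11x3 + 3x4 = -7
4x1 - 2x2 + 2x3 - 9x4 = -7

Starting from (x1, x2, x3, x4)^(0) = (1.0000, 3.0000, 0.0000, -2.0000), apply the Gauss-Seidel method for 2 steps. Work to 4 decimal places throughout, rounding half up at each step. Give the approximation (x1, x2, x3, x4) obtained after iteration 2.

(0.3594, -1.0052, 0.6108, 1.2966)

Iteration 1:
  x1 = (7 - (3)·3.0000 - (1)·0.0000 - (4)·-2.0000) / (10) = 0.6000
  x2 = (11 - (4)·0.6000 - (-4)·0.0000 - (-3)·-2.0000) / (-12) = -0.2167
  x3 = (-7 - (-4)·0.6000 - (2)·-0.2167 - (3)·-2.0000) / (-11) = -0.1667
  x4 = (-7 - (4)·0.6000 - (-2)·-0.2167 - (2)·-0.1667) / (-9) = 1.0556
Iteration 2:
  x1 = (7 - (3)·-0.2167 - (1)·-0.1667 - (4)·1.0556) / (10) = 0.3594
  x2 = (11 - (4)·0.3594 - (-4)·-0.1667 - (-3)·1.0556) / (-12) = -1.0052
  x3 = (-7 - (-4)·0.3594 - (2)·-1.0052 - (3)·1.0556) / (-11) = 0.6108
  x4 = (-7 - (4)·0.3594 - (-2)·-1.0052 - (2)·0.6108) / (-9) = 1.2966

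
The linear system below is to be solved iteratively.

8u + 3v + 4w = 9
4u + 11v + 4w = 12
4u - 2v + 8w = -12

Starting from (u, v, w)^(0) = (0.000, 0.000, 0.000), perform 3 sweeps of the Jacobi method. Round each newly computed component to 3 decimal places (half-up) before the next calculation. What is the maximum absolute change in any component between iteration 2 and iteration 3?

0.136

Iteration 1:
  u = (9 - (3)·0.000 - (4)·0.000) / (8) = 1.125
  v = (12 - (4)·0.000 - (4)·0.000) / (11) = 1.091
  w = (-12 - (4)·0.000 - (-2)·0.000) / (8) = -1.500
Iteration 2:
  u = (9 - (3)·1.091 - (4)·-1.500) / (8) = 1.466
  v = (12 - (4)·1.125 - (4)·-1.500) / (11) = 1.227
  w = (-12 - (4)·1.125 - (-2)·1.091) / (8) = -1.790
Iteration 3:
  u = (9 - (3)·1.227 - (4)·-1.790) / (8) = 1.560
  v = (12 - (4)·1.466 - (4)·-1.790) / (11) = 1.209
  w = (-12 - (4)·1.466 - (-2)·1.227) / (8) = -1.926
Change: (0.094, -0.018, -0.136) → max |·| = 0.136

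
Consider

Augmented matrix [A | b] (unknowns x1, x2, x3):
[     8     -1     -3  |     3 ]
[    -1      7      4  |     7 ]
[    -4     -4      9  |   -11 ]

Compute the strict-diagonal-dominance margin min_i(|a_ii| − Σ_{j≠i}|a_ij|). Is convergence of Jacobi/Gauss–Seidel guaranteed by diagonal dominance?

1

row 1: |8| − (1+3) = 4
row 2: |7| − (1+4) = 2
row 3: |9| − (4+4) = 1
minimum over rows = 1 → strictly diagonally dominant (convergence guaranteed)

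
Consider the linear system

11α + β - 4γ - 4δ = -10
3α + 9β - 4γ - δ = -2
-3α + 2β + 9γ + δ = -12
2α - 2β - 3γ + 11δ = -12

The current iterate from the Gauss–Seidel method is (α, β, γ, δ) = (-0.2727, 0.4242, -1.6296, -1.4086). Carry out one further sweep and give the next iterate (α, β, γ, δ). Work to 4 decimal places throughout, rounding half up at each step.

One sweep:
  α = (-10 - (1)·0.4242 - (-4)·-1.6296 - (-4)·-1.4086) / (11) = -2.0525
  β = (-2 - (3)·-2.0525 - (-4)·-1.6296 - (-1)·-1.4086) / (9) = -0.4188
  γ = (-12 - (-3)·-2.0525 - (2)·-0.4188 - (1)·-1.4086) / (9) = -1.7679
  δ = (-12 - (2)·-2.0525 - (-2)·-0.4188 - (-3)·-1.7679) / (11) = -1.2760

(-2.0525, -0.4188, -1.7679, -1.2760)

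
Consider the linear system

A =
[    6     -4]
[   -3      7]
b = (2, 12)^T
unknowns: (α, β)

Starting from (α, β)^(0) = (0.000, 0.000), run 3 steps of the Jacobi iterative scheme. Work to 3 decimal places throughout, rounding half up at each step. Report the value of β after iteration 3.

2.347

Iteration 1:
  α = (2 - (-4)·0.000) / (6) = 0.333
  β = (12 - (-3)·0.000) / (7) = 1.714
Iteration 2:
  α = (2 - (-4)·1.714) / (6) = 1.476
  β = (12 - (-3)·0.333) / (7) = 1.857
Iteration 3:
  α = (2 - (-4)·1.857) / (6) = 1.571
  β = (12 - (-3)·1.476) / (7) = 2.347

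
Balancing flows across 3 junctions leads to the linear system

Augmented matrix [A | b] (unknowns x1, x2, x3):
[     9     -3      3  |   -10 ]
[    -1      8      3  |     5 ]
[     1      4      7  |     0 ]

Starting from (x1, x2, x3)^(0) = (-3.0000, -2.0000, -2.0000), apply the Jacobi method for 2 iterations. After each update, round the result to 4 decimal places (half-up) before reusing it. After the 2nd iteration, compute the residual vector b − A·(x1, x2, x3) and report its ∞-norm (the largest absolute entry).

Iteration 1:
  x1 = (-10 - (-3)·-2.0000 - (3)·-2.0000) / (9) = -1.1111
  x2 = (5 - (-1)·-3.0000 - (3)·-2.0000) / (8) = 1.0000
  x3 = (0 - (1)·-3.0000 - (4)·-2.0000) / (7) = 1.5714
Iteration 2:
  x1 = (-10 - (-3)·1.0000 - (3)·1.5714) / (9) = -1.3016
  x2 = (5 - (-1)·-1.1111 - (3)·1.5714) / (8) = -0.1032
  x3 = (0 - (1)·-1.1111 - (4)·1.0000) / (7) = -0.4127
Residual b − A·x = (2.6429, 5.7621, 4.6033); ∞-norm = 5.7621

5.7621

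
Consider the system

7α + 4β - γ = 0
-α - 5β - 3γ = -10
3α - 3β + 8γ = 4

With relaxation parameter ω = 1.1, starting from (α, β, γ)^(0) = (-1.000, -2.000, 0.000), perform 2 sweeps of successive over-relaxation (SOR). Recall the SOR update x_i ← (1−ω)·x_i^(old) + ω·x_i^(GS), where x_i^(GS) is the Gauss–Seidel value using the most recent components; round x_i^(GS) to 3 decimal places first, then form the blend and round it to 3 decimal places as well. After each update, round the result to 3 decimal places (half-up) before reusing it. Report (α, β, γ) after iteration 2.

Iteration 1:
  α: GS value = (0 - (4)·-2.000 - (-1)·0.000) / (7) = 1.143;  α ← (1−ω)·-1.000 + ω·1.143 = 1.357
  β: GS value = (-10 - (-1)·1.357 - (-3)·0.000) / (-5) = 1.729;  β ← (1−ω)·-2.000 + ω·1.729 = 2.102
  γ: GS value = (4 - (3)·1.357 - (-3)·2.102) / (8) = 0.779;  γ ← (1−ω)·0.000 + ω·0.779 = 0.857
Iteration 2:
  α: GS value = (0 - (4)·2.102 - (-1)·0.857) / (7) = -1.079;  α ← (1−ω)·1.357 + ω·-1.079 = -1.323
  β: GS value = (-10 - (-1)·-1.323 - (-3)·0.857) / (-5) = 1.750;  β ← (1−ω)·2.102 + ω·1.750 = 1.715
  γ: GS value = (4 - (3)·-1.323 - (-3)·1.715) / (8) = 1.639;  γ ← (1−ω)·0.857 + ω·1.639 = 1.717

(-1.323, 1.715, 1.717)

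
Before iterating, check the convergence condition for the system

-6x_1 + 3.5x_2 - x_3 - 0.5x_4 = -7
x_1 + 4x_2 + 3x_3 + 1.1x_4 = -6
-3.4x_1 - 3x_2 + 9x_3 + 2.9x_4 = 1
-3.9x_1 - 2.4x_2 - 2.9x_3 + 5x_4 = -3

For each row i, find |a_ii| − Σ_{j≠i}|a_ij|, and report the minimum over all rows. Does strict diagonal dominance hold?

row 1: |-6| − (3.5+1+0.5) = 1
row 2: |4| − (1+3+1.1) = -1.1
row 3: |9| − (3.4+3+2.9) = -0.3
row 4: |5| − (3.9+2.4+2.9) = -4.2
minimum over rows = -4.2 → not strictly diagonally dominant

-4.2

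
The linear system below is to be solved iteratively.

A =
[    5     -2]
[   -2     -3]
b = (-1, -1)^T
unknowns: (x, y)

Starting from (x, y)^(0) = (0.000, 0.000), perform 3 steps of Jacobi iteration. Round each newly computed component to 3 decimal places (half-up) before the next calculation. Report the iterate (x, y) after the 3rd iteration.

(-0.013, 0.378)

Iteration 1:
  x = (-1 - (-2)·0.000) / (5) = -0.200
  y = (-1 - (-2)·0.000) / (-3) = 0.333
Iteration 2:
  x = (-1 - (-2)·0.333) / (5) = -0.067
  y = (-1 - (-2)·-0.200) / (-3) = 0.467
Iteration 3:
  x = (-1 - (-2)·0.467) / (5) = -0.013
  y = (-1 - (-2)·-0.067) / (-3) = 0.378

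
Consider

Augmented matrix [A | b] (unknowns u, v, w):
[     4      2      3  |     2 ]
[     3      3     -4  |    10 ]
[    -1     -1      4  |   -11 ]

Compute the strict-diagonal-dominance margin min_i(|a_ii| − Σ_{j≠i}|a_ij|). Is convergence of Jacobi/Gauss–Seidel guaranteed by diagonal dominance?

row 1: |4| − (2+3) = -1
row 2: |3| − (3+4) = -4
row 3: |4| − (1+1) = 2
minimum over rows = -4 → not strictly diagonally dominant

-4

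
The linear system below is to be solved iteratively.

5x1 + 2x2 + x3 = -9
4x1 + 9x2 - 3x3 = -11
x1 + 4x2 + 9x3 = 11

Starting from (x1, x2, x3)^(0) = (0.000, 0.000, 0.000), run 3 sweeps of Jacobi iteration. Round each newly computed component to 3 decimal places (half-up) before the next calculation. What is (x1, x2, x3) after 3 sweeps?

Iteration 1:
  x1 = (-9 - (2)·0.000 - (1)·0.000) / (5) = -1.800
  x2 = (-11 - (4)·0.000 - (-3)·0.000) / (9) = -1.222
  x3 = (11 - (1)·0.000 - (4)·0.000) / (9) = 1.222
Iteration 2:
  x1 = (-9 - (2)·-1.222 - (1)·1.222) / (5) = -1.556
  x2 = (-11 - (4)·-1.800 - (-3)·1.222) / (9) = -0.015
  x3 = (11 - (1)·-1.800 - (4)·-1.222) / (9) = 1.965
Iteration 3:
  x1 = (-9 - (2)·-0.015 - (1)·1.965) / (5) = -2.187
  x2 = (-11 - (4)·-1.556 - (-3)·1.965) / (9) = 0.124
  x3 = (11 - (1)·-1.556 - (4)·-0.015) / (9) = 1.402

(-2.187, 0.124, 1.402)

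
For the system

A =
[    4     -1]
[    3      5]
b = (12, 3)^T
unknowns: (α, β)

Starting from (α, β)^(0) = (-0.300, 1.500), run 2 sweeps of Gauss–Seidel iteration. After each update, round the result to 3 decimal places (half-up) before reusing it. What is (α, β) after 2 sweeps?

Iteration 1:
  α = (12 - (-1)·1.500) / (4) = 3.375
  β = (3 - (3)·3.375) / (5) = -1.425
Iteration 2:
  α = (12 - (-1)·-1.425) / (4) = 2.644
  β = (3 - (3)·2.644) / (5) = -0.986

(2.644, -0.986)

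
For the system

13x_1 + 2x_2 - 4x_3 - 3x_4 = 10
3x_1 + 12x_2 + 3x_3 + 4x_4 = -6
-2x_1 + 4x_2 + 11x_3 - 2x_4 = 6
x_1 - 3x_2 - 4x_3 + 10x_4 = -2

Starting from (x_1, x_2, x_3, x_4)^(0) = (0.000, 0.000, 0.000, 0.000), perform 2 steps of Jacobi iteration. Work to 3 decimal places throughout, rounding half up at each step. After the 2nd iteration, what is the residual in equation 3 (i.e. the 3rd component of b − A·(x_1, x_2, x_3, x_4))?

Iteration 1:
  x_1 = (10 - (2)·0.000 - (-4)·0.000 - (-3)·0.000) / (13) = 0.769
  x_2 = (-6 - (3)·0.000 - (3)·0.000 - (4)·0.000) / (12) = -0.500
  x_3 = (6 - (-2)·0.000 - (4)·0.000 - (-2)·0.000) / (11) = 0.545
  x_4 = (-2 - (1)·0.000 - (-3)·0.000 - (-4)·0.000) / (10) = -0.200
Iteration 2:
  x_1 = (10 - (2)·-0.500 - (-4)·0.545 - (-3)·-0.200) / (13) = 0.968
  x_2 = (-6 - (3)·0.769 - (3)·0.545 - (4)·-0.200) / (12) = -0.762
  x_3 = (6 - (-2)·0.769 - (4)·-0.500 - (-2)·-0.200) / (11) = 0.831
  x_4 = (-2 - (1)·0.769 - (-3)·-0.500 - (-4)·0.545) / (10) = -0.209
Residual b − A·x = (1.637, -1.417, 1.425, 0.160)

1.425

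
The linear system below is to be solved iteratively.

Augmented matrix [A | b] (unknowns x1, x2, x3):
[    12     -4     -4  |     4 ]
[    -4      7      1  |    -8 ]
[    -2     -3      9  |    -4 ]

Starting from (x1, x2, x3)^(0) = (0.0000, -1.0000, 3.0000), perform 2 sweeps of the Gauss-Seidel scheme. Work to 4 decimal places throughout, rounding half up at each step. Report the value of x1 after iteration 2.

-0.1852

Iteration 1:
  x1 = (4 - (-4)·-1.0000 - (-4)·3.0000) / (12) = 1.0000
  x2 = (-8 - (-4)·1.0000 - (1)·3.0000) / (7) = -1.0000
  x3 = (-4 - (-2)·1.0000 - (-3)·-1.0000) / (9) = -0.5556
Iteration 2:
  x1 = (4 - (-4)·-1.0000 - (-4)·-0.5556) / (12) = -0.1852
  x2 = (-8 - (-4)·-0.1852 - (1)·-0.5556) / (7) = -1.1693
  x3 = (-4 - (-2)·-0.1852 - (-3)·-1.1693) / (9) = -0.8754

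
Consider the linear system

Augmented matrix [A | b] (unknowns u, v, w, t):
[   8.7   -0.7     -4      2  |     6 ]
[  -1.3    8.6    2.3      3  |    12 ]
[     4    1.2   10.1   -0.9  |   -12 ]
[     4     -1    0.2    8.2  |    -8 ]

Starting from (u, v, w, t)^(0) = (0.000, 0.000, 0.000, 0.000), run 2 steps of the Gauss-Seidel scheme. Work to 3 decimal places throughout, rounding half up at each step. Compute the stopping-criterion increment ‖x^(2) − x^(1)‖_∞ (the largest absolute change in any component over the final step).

0.760

Iteration 1:
  u = (6 - (-0.7)·0.000 - (-4)·0.000 - (2)·0.000) / (8.7) = 0.690
  v = (12 - (-1.3)·0.690 - (2.3)·0.000 - (3)·0.000) / (8.6) = 1.500
  w = (-12 - (4)·0.690 - (1.2)·1.500 - (-0.9)·0.000) / (10.1) = -1.640
  t = (-8 - (4)·0.690 - (-1)·1.500 - (0.2)·-1.640) / (8.2) = -1.089
Iteration 2:
  u = (6 - (-0.7)·1.500 - (-4)·-1.640 - (2)·-1.089) / (8.7) = 0.307
  v = (12 - (-1.3)·0.307 - (2.3)·-1.640 - (3)·-1.089) / (8.6) = 2.260
  w = (-12 - (4)·0.307 - (1.2)·2.260 - (-0.9)·-1.089) / (10.1) = -1.675
  t = (-8 - (4)·0.307 - (-1)·2.260 - (0.2)·-1.675) / (8.2) = -0.809
Change: (-0.383, 0.760, -0.035, 0.280) → max |·| = 0.760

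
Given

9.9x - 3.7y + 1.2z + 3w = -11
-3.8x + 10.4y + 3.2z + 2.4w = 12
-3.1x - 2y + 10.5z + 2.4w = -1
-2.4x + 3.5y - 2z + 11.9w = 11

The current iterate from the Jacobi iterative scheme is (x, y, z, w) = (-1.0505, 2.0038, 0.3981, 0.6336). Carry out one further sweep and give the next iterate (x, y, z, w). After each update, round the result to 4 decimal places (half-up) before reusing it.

(-0.6025, 0.5013, -0.1685, 0.1901)

One sweep:
  x = (-11 - (-3.7)·2.0038 - (1.2)·0.3981 - (3)·0.6336) / (9.9) = -0.6025
  y = (12 - (-3.8)·-1.0505 - (3.2)·0.3981 - (2.4)·0.6336) / (10.4) = 0.5013
  z = (-1 - (-3.1)·-1.0505 - (-2)·2.0038 - (2.4)·0.6336) / (10.5) = -0.1685
  w = (11 - (-2.4)·-1.0505 - (3.5)·2.0038 - (-2)·0.3981) / (11.9) = 0.1901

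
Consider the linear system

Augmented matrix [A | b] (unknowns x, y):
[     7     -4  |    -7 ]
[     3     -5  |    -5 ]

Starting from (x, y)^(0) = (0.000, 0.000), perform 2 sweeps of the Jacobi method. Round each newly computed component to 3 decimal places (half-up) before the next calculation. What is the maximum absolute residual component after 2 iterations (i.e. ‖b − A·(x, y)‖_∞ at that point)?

2.397

Iteration 1:
  x = (-7 - (-4)·0.000) / (7) = -1.000
  y = (-5 - (3)·0.000) / (-5) = 1.000
Iteration 2:
  x = (-7 - (-4)·1.000) / (7) = -0.429
  y = (-5 - (3)·-1.000) / (-5) = 0.400
Residual b − A·x = (-2.397, -1.713); ∞-norm = 2.397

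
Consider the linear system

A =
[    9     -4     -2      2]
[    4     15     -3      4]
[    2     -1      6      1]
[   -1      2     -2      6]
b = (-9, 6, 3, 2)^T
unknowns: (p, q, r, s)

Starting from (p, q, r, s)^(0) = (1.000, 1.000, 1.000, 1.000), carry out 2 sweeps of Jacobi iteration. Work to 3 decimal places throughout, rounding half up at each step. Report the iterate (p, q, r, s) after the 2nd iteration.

(-1.044, 0.448, 0.613, 0.274)

Iteration 1:
  p = (-9 - (-4)·1.000 - (-2)·1.000 - (2)·1.000) / (9) = -0.556
  q = (6 - (4)·1.000 - (-3)·1.000 - (4)·1.000) / (15) = 0.067
  r = (3 - (2)·1.000 - (-1)·1.000 - (1)·1.000) / (6) = 0.167
  s = (2 - (-1)·1.000 - (2)·1.000 - (-2)·1.000) / (6) = 0.500
Iteration 2:
  p = (-9 - (-4)·0.067 - (-2)·0.167 - (2)·0.500) / (9) = -1.044
  q = (6 - (4)·-0.556 - (-3)·0.167 - (4)·0.500) / (15) = 0.448
  r = (3 - (2)·-0.556 - (-1)·0.067 - (1)·0.500) / (6) = 0.613
  s = (2 - (-1)·-0.556 - (2)·0.067 - (-2)·0.167) / (6) = 0.274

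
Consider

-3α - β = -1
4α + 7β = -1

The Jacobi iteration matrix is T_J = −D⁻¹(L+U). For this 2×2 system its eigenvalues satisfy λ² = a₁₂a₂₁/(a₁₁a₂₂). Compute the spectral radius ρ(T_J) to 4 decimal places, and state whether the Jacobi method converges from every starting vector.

0.4364

a₁₂a₂₁/(a₁₁a₂₂) = (-1)·(4) / ((-3)·(7)) = 0.190476
ρ = √|0.190476| = √0.190476 = 0.4364
ρ < 1, so Jacobi converges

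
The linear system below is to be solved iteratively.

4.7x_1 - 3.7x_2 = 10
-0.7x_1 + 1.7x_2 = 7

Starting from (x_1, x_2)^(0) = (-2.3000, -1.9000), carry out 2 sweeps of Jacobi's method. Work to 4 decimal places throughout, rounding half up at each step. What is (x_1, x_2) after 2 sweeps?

Iteration 1:
  x_1 = (10 - (-3.7)·-1.9000) / (4.7) = 0.6319
  x_2 = (7 - (-0.7)·-2.3000) / (1.7) = 3.1706
Iteration 2:
  x_1 = (10 - (-3.7)·3.1706) / (4.7) = 4.6237
  x_2 = (7 - (-0.7)·0.6319) / (1.7) = 4.3778

(4.6237, 4.3778)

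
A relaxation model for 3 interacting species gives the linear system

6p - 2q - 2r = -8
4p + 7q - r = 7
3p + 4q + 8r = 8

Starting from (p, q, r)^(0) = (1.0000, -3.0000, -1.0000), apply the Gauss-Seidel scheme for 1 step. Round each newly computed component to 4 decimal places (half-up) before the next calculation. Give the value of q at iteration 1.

Iteration 1:
  p = (-8 - (-2)·-3.0000 - (-2)·-1.0000) / (6) = -2.6667
  q = (7 - (4)·-2.6667 - (-1)·-1.0000) / (7) = 2.3810
  r = (8 - (3)·-2.6667 - (4)·2.3810) / (8) = 0.8095

2.3810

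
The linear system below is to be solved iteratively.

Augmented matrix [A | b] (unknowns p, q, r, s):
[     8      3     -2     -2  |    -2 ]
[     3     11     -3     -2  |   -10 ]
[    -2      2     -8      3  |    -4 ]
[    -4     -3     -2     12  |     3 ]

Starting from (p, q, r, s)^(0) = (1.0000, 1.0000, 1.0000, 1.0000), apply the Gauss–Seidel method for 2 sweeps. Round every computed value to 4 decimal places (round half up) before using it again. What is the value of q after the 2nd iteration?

-0.6931

Iteration 1:
  p = (-2 - (3)·1.0000 - (-2)·1.0000 - (-2)·1.0000) / (8) = -0.1250
  q = (-10 - (3)·-0.1250 - (-3)·1.0000 - (-2)·1.0000) / (11) = -0.4205
  r = (-4 - (-2)·-0.1250 - (2)·-0.4205 - (3)·1.0000) / (-8) = 0.8011
  s = (3 - (-4)·-0.1250 - (-3)·-0.4205 - (-2)·0.8011) / (12) = 0.2367
Iteration 2:
  p = (-2 - (3)·-0.4205 - (-2)·0.8011 - (-2)·0.2367) / (8) = 0.1671
  q = (-10 - (3)·0.1671 - (-3)·0.8011 - (-2)·0.2367) / (11) = -0.6931
  r = (-4 - (-2)·0.1671 - (2)·-0.6931 - (3)·0.2367) / (-8) = 0.3737
  s = (3 - (-4)·0.1671 - (-3)·-0.6931 - (-2)·0.3737) / (12) = 0.1947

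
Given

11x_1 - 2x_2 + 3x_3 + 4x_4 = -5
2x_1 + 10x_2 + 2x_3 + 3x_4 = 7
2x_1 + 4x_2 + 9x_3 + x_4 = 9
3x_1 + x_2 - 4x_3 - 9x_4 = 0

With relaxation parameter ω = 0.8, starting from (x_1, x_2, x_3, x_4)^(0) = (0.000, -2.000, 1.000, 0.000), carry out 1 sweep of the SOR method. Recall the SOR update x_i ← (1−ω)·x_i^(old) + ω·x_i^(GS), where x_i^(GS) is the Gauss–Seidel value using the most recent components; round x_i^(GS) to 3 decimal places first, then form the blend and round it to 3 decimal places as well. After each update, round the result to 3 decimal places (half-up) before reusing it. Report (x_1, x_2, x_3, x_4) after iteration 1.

(-0.873, 0.140, 1.106, -0.614)

Iteration 1:
  x_1: GS value = (-5 - (-2)·-2.000 - (3)·1.000 - (4)·0.000) / (11) = -1.091;  x_1 ← (1−ω)·0.000 + ω·-1.091 = -0.873
  x_2: GS value = (7 - (2)·-0.873 - (2)·1.000 - (3)·0.000) / (10) = 0.675;  x_2 ← (1−ω)·-2.000 + ω·0.675 = 0.140
  x_3: GS value = (9 - (2)·-0.873 - (4)·0.140 - (1)·0.000) / (9) = 1.132;  x_3 ← (1−ω)·1.000 + ω·1.132 = 1.106
  x_4: GS value = (0 - (3)·-0.873 - (1)·0.140 - (-4)·1.106) / (-9) = -0.767;  x_4 ← (1−ω)·0.000 + ω·-0.767 = -0.614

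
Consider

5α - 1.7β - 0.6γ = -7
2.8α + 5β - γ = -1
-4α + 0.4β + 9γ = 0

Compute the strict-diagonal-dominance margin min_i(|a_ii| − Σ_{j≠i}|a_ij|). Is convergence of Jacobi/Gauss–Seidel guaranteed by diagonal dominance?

row 1: |5| − (1.7+0.6) = 2.7
row 2: |5| − (2.8+1) = 1.2
row 3: |9| − (4+0.4) = 4.6
minimum over rows = 1.2 → strictly diagonally dominant (convergence guaranteed)

1.2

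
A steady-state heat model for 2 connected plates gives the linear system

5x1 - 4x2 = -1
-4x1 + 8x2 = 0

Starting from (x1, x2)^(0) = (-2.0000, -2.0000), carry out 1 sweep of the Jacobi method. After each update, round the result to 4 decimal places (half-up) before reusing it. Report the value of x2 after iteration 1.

Iteration 1:
  x1 = (-1 - (-4)·-2.0000) / (5) = -1.8000
  x2 = (0 - (-4)·-2.0000) / (8) = -1.0000

-1.0000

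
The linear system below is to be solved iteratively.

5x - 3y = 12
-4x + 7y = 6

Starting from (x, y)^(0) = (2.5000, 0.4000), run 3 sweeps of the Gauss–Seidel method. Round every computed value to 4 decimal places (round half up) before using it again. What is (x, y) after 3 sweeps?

Iteration 1:
  x = (12 - (-3)·0.4000) / (5) = 2.6400
  y = (6 - (-4)·2.6400) / (7) = 2.3657
Iteration 2:
  x = (12 - (-3)·2.3657) / (5) = 3.8194
  y = (6 - (-4)·3.8194) / (7) = 3.0397
Iteration 3:
  x = (12 - (-3)·3.0397) / (5) = 4.2238
  y = (6 - (-4)·4.2238) / (7) = 3.2707

(4.2238, 3.2707)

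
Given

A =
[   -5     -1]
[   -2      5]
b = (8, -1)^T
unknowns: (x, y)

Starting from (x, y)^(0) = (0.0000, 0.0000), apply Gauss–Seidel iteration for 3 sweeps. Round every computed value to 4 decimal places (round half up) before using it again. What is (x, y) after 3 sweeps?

(-1.4454, -0.7782)

Iteration 1:
  x = (8 - (-1)·0.0000) / (-5) = -1.6000
  y = (-1 - (-2)·-1.6000) / (5) = -0.8400
Iteration 2:
  x = (8 - (-1)·-0.8400) / (-5) = -1.4320
  y = (-1 - (-2)·-1.4320) / (5) = -0.7728
Iteration 3:
  x = (8 - (-1)·-0.7728) / (-5) = -1.4454
  y = (-1 - (-2)·-1.4454) / (5) = -0.7782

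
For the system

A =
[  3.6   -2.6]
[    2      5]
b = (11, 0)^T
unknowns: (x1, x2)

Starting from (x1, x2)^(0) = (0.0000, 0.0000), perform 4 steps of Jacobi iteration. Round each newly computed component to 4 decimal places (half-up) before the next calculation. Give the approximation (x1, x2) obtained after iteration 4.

Iteration 1:
  x1 = (11 - (-2.6)·0.0000) / (3.6) = 3.0556
  x2 = (0 - (2)·0.0000) / (5) = 0.0000
Iteration 2:
  x1 = (11 - (-2.6)·0.0000) / (3.6) = 3.0556
  x2 = (0 - (2)·3.0556) / (5) = -1.2222
Iteration 3:
  x1 = (11 - (-2.6)·-1.2222) / (3.6) = 2.1729
  x2 = (0 - (2)·3.0556) / (5) = -1.2222
Iteration 4:
  x1 = (11 - (-2.6)·-1.2222) / (3.6) = 2.1729
  x2 = (0 - (2)·2.1729) / (5) = -0.8692

(2.1729, -0.8692)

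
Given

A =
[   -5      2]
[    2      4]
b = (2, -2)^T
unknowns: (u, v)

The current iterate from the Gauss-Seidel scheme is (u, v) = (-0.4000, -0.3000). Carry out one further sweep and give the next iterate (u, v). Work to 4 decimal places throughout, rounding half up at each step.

One sweep:
  u = (2 - (2)·-0.3000) / (-5) = -0.5200
  v = (-2 - (2)·-0.5200) / (4) = -0.2400

(-0.5200, -0.2400)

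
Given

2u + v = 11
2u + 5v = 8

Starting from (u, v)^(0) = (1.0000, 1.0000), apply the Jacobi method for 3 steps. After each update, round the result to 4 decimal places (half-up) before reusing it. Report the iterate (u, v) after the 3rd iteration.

Iteration 1:
  u = (11 - (1)·1.0000) / (2) = 5.0000
  v = (8 - (2)·1.0000) / (5) = 1.2000
Iteration 2:
  u = (11 - (1)·1.2000) / (2) = 4.9000
  v = (8 - (2)·5.0000) / (5) = -0.4000
Iteration 3:
  u = (11 - (1)·-0.4000) / (2) = 5.7000
  v = (8 - (2)·4.9000) / (5) = -0.3600

(5.7000, -0.3600)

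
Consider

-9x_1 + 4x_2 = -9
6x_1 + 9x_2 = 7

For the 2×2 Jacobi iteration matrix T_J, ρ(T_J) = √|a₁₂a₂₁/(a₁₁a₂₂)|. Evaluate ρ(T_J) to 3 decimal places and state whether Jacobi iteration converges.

0.544

a₁₂a₂₁/(a₁₁a₂₂) = (4)·(6) / ((-9)·(9)) = -0.296296
ρ = √|-0.296296| = √0.296296 = 0.544
ρ < 1, so Jacobi converges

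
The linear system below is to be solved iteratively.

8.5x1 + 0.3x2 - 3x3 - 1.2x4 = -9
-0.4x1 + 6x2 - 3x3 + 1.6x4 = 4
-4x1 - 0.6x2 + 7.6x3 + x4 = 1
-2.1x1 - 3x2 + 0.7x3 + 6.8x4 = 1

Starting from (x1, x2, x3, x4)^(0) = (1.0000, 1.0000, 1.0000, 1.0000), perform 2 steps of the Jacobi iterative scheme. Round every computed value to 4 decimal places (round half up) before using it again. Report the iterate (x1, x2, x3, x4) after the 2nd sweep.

Iteration 1:
  x1 = (-9 - (0.3)·1.0000 - (-3)·1.0000 - (-1.2)·1.0000) / (8.5) = -0.6000
  x2 = (4 - (-0.4)·1.0000 - (-3)·1.0000 - (1.6)·1.0000) / (6) = 0.9667
  x3 = (1 - (-4)·1.0000 - (-0.6)·1.0000 - (1)·1.0000) / (7.6) = 0.6053
  x4 = (1 - (-2.1)·1.0000 - (-3)·1.0000 - (0.7)·1.0000) / (6.8) = 0.7941
Iteration 2:
  x1 = (-9 - (0.3)·0.9667 - (-3)·0.6053 - (-1.2)·0.7941) / (8.5) = -0.7672
  x2 = (4 - (-0.4)·-0.6000 - (-3)·0.6053 - (1.6)·0.7941) / (6) = 0.7176
  x3 = (1 - (-4)·-0.6000 - (-0.6)·0.9667 - (1)·0.7941) / (7.6) = -0.2124
  x4 = (1 - (-2.1)·-0.6000 - (-3)·0.9667 - (0.7)·0.6053) / (6.8) = 0.3259

(-0.7672, 0.7176, -0.2124, 0.3259)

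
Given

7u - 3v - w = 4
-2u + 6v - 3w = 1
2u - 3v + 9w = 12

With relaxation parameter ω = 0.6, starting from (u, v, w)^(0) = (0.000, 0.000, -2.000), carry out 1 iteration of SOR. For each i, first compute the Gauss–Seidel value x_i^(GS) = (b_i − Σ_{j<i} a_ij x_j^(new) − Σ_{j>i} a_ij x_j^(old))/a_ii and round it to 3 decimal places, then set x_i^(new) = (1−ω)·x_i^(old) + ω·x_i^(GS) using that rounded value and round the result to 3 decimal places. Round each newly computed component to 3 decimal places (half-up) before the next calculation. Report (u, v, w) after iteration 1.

(0.172, -0.466, -0.116)

Iteration 1:
  u: GS value = (4 - (-3)·0.000 - (-1)·-2.000) / (7) = 0.286;  u ← (1−ω)·0.000 + ω·0.286 = 0.172
  v: GS value = (1 - (-2)·0.172 - (-3)·-2.000) / (6) = -0.776;  v ← (1−ω)·0.000 + ω·-0.776 = -0.466
  w: GS value = (12 - (2)·0.172 - (-3)·-0.466) / (9) = 1.140;  w ← (1−ω)·-2.000 + ω·1.140 = -0.116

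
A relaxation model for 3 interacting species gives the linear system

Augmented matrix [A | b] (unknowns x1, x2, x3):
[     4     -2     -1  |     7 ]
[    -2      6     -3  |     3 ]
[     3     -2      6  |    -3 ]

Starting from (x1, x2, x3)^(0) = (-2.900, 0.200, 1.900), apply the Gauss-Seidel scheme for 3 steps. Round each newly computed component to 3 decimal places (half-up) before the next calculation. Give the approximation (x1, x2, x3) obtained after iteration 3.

Iteration 1:
  x1 = (7 - (-2)·0.200 - (-1)·1.900) / (4) = 2.325
  x2 = (3 - (-2)·2.325 - (-3)·1.900) / (6) = 2.225
  x3 = (-3 - (3)·2.325 - (-2)·2.225) / (6) = -0.921
Iteration 2:
  x1 = (7 - (-2)·2.225 - (-1)·-0.921) / (4) = 2.632
  x2 = (3 - (-2)·2.632 - (-3)·-0.921) / (6) = 0.917
  x3 = (-3 - (3)·2.632 - (-2)·0.917) / (6) = -1.510
Iteration 3:
  x1 = (7 - (-2)·0.917 - (-1)·-1.510) / (4) = 1.831
  x2 = (3 - (-2)·1.831 - (-3)·-1.510) / (6) = 0.355
  x3 = (-3 - (3)·1.831 - (-2)·0.355) / (6) = -1.297

(1.831, 0.355, -1.297)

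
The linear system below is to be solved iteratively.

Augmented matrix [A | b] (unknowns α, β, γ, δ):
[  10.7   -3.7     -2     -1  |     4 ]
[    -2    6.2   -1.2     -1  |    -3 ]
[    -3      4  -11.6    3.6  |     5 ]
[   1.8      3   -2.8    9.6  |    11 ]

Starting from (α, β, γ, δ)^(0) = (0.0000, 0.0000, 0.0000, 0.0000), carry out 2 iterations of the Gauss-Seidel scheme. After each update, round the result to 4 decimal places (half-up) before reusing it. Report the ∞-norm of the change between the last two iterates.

Iteration 1:
  α = (4 - (-3.7)·0.0000 - (-2)·0.0000 - (-1)·0.0000) / (10.7) = 0.3738
  β = (-3 - (-2)·0.3738 - (-1.2)·0.0000 - (-1)·0.0000) / (6.2) = -0.3633
  γ = (5 - (-3)·0.3738 - (4)·-0.3633 - (3.6)·0.0000) / (-11.6) = -0.6530
  δ = (11 - (1.8)·0.3738 - (3)·-0.3633 - (-2.8)·-0.6530) / (9.6) = 0.9988
Iteration 2:
  α = (4 - (-3.7)·-0.3633 - (-2)·-0.6530 - (-1)·0.9988) / (10.7) = 0.2195
  β = (-3 - (-2)·0.2195 - (-1.2)·-0.6530 - (-1)·0.9988) / (6.2) = -0.3784
  γ = (5 - (-3)·0.2195 - (4)·-0.3784 - (3.6)·0.9988) / (-11.6) = -0.3083
  δ = (11 - (1.8)·0.2195 - (3)·-0.3784 - (-2.8)·-0.3083) / (9.6) = 1.1330
Change: (-0.1543, -0.0151, 0.3447, 0.1342) → max |·| = 0.3447

0.3447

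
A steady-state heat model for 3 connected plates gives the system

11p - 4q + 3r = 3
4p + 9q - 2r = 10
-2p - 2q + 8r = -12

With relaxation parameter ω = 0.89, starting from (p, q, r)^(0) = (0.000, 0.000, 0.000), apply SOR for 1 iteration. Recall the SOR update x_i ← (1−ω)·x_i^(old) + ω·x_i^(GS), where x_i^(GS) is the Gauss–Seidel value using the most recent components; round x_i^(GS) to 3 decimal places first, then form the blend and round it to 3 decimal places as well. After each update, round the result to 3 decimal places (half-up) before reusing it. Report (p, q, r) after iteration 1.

(0.243, 0.893, -1.082)

Iteration 1:
  p: GS value = (3 - (-4)·0.000 - (3)·0.000) / (11) = 0.273;  p ← (1−ω)·0.000 + ω·0.273 = 0.243
  q: GS value = (10 - (4)·0.243 - (-2)·0.000) / (9) = 1.003;  q ← (1−ω)·0.000 + ω·1.003 = 0.893
  r: GS value = (-12 - (-2)·0.243 - (-2)·0.893) / (8) = -1.216;  r ← (1−ω)·0.000 + ω·-1.216 = -1.082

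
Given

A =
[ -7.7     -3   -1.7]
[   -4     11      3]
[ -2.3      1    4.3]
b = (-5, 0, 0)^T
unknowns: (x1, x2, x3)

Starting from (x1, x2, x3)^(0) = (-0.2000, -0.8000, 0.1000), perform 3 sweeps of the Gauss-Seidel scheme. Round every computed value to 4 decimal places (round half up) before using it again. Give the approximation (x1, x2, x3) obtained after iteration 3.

(0.5847, 0.1521, 0.2774)

Iteration 1:
  x1 = (-5 - (-3)·-0.8000 - (-1.7)·0.1000) / (-7.7) = 0.9390
  x2 = (0 - (-4)·0.9390 - (3)·0.1000) / (11) = 0.3142
  x3 = (0 - (-2.3)·0.9390 - (1)·0.3142) / (4.3) = 0.4292
Iteration 2:
  x1 = (-5 - (-3)·0.3142 - (-1.7)·0.4292) / (-7.7) = 0.4322
  x2 = (0 - (-4)·0.4322 - (3)·0.4292) / (11) = 0.0401
  x3 = (0 - (-2.3)·0.4322 - (1)·0.0401) / (4.3) = 0.2219
Iteration 3:
  x1 = (-5 - (-3)·0.0401 - (-1.7)·0.2219) / (-7.7) = 0.5847
  x2 = (0 - (-4)·0.5847 - (3)·0.2219) / (11) = 0.1521
  x3 = (0 - (-2.3)·0.5847 - (1)·0.1521) / (4.3) = 0.2774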